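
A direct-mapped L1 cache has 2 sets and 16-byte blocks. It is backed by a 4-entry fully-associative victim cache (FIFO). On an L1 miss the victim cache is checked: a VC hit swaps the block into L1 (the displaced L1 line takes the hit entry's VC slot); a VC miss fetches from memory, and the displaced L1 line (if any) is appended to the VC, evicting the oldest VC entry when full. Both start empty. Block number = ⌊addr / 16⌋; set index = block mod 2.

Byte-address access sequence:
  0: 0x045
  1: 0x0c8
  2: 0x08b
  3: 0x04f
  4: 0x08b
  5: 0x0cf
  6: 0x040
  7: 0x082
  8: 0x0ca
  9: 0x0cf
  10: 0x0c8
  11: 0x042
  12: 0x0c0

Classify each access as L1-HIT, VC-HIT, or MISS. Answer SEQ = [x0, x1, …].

SEQ = [MISS, MISS, MISS, VC-HIT, VC-HIT, VC-HIT, VC-HIT, VC-HIT, VC-HIT, L1-HIT, L1-HIT, VC-HIT, VC-HIT]

#0 0x45→b4/s0 MISS; vc=[]
#1 0xc8→b12/s0 MISS; vc=[4]
#2 0x8b→b8/s0 MISS; vc=[4,12]
#3 0x4f→b4/s0 VC-HIT; vc=[8,12]
#4 0x8b→b8/s0 VC-HIT; vc=[4,12]
#5 0xcf→b12/s0 VC-HIT; vc=[4,8]
#6 0x40→b4/s0 VC-HIT; vc=[12,8]
#7 0x82→b8/s0 VC-HIT; vc=[12,4]
#8 0xca→b12/s0 VC-HIT; vc=[8,4]
#9 0xcf→b12/s0 L1-HIT; vc=[8,4]
#10 0xc8→b12/s0 L1-HIT; vc=[8,4]
#11 0x42→b4/s0 VC-HIT; vc=[8,12]
#12 0xc0→b12/s0 VC-HIT; vc=[8,4]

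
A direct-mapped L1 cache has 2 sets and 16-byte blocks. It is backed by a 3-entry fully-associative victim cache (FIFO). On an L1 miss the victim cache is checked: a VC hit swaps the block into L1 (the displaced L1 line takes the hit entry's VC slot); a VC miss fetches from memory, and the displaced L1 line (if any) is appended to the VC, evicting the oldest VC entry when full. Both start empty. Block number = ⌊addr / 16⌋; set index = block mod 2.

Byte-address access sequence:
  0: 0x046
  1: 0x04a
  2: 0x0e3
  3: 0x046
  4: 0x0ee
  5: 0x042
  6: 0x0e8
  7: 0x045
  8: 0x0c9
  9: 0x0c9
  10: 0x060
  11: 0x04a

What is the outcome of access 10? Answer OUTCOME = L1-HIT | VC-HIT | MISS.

OUTCOME = MISS

0: 0x46 (blk 4, set 0) → MISS  vc=[]
1: 0x4a (blk 4, set 0) → L1-HIT  vc=[]
2: 0xe3 (blk 14, set 0) → MISS  vc=[4]
3: 0x46 (blk 4, set 0) → VC-HIT  vc=[14]
4: 0xee (blk 14, set 0) → VC-HIT  vc=[4]
5: 0x42 (blk 4, set 0) → VC-HIT  vc=[14]
6: 0xe8 (blk 14, set 0) → VC-HIT  vc=[4]
7: 0x45 (blk 4, set 0) → VC-HIT  vc=[14]
8: 0xc9 (blk 12, set 0) → MISS  vc=[14, 4]
9: 0xc9 (blk 12, set 0) → L1-HIT  vc=[14, 4]
10: 0x60 (blk 6, set 0) → MISS  vc=[14, 4, 12]
11: 0x4a (blk 4, set 0) → VC-HIT  vc=[14, 6, 12]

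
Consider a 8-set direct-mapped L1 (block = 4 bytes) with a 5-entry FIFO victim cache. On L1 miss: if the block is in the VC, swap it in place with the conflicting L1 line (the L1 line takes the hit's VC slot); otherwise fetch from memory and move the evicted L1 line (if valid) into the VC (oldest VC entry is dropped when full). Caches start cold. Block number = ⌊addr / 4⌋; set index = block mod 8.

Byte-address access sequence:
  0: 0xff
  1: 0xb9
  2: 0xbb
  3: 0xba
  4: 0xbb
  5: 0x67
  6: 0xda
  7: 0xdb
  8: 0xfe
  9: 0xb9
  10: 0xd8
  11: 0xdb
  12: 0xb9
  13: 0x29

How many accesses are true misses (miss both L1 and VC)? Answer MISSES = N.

  [0] addr=0xff blk=63 s=7: MISS | VC []
  [1] addr=0xb9 blk=46 s=6: MISS | VC []
  [2] addr=0xbb blk=46 s=6: L1-HIT | VC []
  [3] addr=0xba blk=46 s=6: L1-HIT | VC []
  [4] addr=0xbb blk=46 s=6: L1-HIT | VC []
  [5] addr=0x67 blk=25 s=1: MISS | VC []
  [6] addr=0xda blk=54 s=6: MISS | VC [46]
  [7] addr=0xdb blk=54 s=6: L1-HIT | VC [46]
  [8] addr=0xfe blk=63 s=7: L1-HIT | VC [46]
  [9] addr=0xb9 blk=46 s=6: VC-HIT | VC [54]
  [10] addr=0xd8 blk=54 s=6: VC-HIT | VC [46]
  [11] addr=0xdb blk=54 s=6: L1-HIT | VC [46]
  [12] addr=0xb9 blk=46 s=6: VC-HIT | VC [54]
  [13] addr=0x29 blk=10 s=2: MISS | VC [54]

MISSES = 5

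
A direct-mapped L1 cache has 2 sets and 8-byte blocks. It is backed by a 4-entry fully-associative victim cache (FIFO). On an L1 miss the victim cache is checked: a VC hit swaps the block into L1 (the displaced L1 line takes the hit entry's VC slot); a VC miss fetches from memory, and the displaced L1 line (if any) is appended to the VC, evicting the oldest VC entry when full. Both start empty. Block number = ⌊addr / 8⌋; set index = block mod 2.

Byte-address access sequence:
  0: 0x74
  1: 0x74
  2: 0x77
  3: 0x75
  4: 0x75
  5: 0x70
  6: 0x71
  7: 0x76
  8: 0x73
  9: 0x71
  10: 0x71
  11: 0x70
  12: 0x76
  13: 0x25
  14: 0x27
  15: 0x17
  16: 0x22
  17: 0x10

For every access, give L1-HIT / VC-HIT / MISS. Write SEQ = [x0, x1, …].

0: 0x74 (blk 14, set 0) → MISS  vc=[]
1: 0x74 (blk 14, set 0) → L1-HIT  vc=[]
2: 0x77 (blk 14, set 0) → L1-HIT  vc=[]
3: 0x75 (blk 14, set 0) → L1-HIT  vc=[]
4: 0x75 (blk 14, set 0) → L1-HIT  vc=[]
5: 0x70 (blk 14, set 0) → L1-HIT  vc=[]
6: 0x71 (blk 14, set 0) → L1-HIT  vc=[]
7: 0x76 (blk 14, set 0) → L1-HIT  vc=[]
8: 0x73 (blk 14, set 0) → L1-HIT  vc=[]
9: 0x71 (blk 14, set 0) → L1-HIT  vc=[]
10: 0x71 (blk 14, set 0) → L1-HIT  vc=[]
11: 0x70 (blk 14, set 0) → L1-HIT  vc=[]
12: 0x76 (blk 14, set 0) → L1-HIT  vc=[]
13: 0x25 (blk 4, set 0) → MISS  vc=[14]
14: 0x27 (blk 4, set 0) → L1-HIT  vc=[14]
15: 0x17 (blk 2, set 0) → MISS  vc=[14, 4]
16: 0x22 (blk 4, set 0) → VC-HIT  vc=[14, 2]
17: 0x10 (blk 2, set 0) → VC-HIT  vc=[14, 4]

SEQ = [MISS, L1-HIT, L1-HIT, L1-HIT, L1-HIT, L1-HIT, L1-HIT, L1-HIT, L1-HIT, L1-HIT, L1-HIT, L1-HIT, L1-HIT, MISS, L1-HIT, MISS, VC-HIT, VC-HIT]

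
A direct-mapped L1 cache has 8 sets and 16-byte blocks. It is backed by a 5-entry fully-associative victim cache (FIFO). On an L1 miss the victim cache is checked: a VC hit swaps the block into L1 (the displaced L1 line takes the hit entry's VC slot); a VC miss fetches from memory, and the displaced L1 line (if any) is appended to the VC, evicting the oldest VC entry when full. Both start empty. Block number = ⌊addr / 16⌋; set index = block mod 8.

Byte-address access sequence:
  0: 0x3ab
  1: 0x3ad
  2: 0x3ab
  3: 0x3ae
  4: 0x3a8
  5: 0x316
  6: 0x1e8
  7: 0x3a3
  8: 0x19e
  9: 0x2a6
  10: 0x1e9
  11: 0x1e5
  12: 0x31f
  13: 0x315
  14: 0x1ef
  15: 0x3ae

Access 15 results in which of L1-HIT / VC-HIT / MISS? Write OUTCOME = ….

  [0] addr=0x3ab blk=58 s=2: MISS | VC []
  [1] addr=0x3ad blk=58 s=2: L1-HIT | VC []
  [2] addr=0x3ab blk=58 s=2: L1-HIT | VC []
  [3] addr=0x3ae blk=58 s=2: L1-HIT | VC []
  [4] addr=0x3a8 blk=58 s=2: L1-HIT | VC []
  [5] addr=0x316 blk=49 s=1: MISS | VC []
  [6] addr=0x1e8 blk=30 s=6: MISS | VC []
  [7] addr=0x3a3 blk=58 s=2: L1-HIT | VC []
  [8] addr=0x19e blk=25 s=1: MISS | VC [49]
  [9] addr=0x2a6 blk=42 s=2: MISS | VC [49, 58]
  [10] addr=0x1e9 blk=30 s=6: L1-HIT | VC [49, 58]
  [11] addr=0x1e5 blk=30 s=6: L1-HIT | VC [49, 58]
  [12] addr=0x31f blk=49 s=1: VC-HIT | VC [25, 58]
  [13] addr=0x315 blk=49 s=1: L1-HIT | VC [25, 58]
  [14] addr=0x1ef blk=30 s=6: L1-HIT | VC [25, 58]
  [15] addr=0x3ae blk=58 s=2: VC-HIT | VC [25, 42]

OUTCOME = VC-HIT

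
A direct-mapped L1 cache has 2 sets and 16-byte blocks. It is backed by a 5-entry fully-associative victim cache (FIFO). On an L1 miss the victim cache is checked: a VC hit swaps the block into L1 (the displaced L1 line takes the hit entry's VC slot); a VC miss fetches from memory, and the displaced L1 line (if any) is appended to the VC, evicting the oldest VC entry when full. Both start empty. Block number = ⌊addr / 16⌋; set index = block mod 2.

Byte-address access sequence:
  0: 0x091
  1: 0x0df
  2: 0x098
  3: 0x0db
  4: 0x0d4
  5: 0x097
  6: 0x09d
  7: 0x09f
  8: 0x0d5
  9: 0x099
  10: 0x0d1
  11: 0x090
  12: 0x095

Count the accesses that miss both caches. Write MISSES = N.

#0 0x91→b9/s1 MISS; vc=[]
#1 0xdf→b13/s1 MISS; vc=[9]
#2 0x98→b9/s1 VC-HIT; vc=[13]
#3 0xdb→b13/s1 VC-HIT; vc=[9]
#4 0xd4→b13/s1 L1-HIT; vc=[9]
#5 0x97→b9/s1 VC-HIT; vc=[13]
#6 0x9d→b9/s1 L1-HIT; vc=[13]
#7 0x9f→b9/s1 L1-HIT; vc=[13]
#8 0xd5→b13/s1 VC-HIT; vc=[9]
#9 0x99→b9/s1 VC-HIT; vc=[13]
#10 0xd1→b13/s1 VC-HIT; vc=[9]
#11 0x90→b9/s1 VC-HIT; vc=[13]
#12 0x95→b9/s1 L1-HIT; vc=[13]

MISSES = 2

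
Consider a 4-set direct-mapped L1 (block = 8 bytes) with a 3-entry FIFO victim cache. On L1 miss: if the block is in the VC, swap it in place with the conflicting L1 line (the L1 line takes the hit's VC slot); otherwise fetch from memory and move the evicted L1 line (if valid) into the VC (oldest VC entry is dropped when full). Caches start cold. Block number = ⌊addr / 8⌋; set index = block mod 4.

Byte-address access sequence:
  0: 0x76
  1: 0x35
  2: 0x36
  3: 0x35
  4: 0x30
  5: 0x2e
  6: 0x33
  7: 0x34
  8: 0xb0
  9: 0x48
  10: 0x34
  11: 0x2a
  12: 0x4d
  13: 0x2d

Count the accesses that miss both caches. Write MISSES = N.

MISSES = 5

#0 0x76→b14/s2 MISS; vc=[]
#1 0x35→b6/s2 MISS; vc=[14]
#2 0x36→b6/s2 L1-HIT; vc=[14]
#3 0x35→b6/s2 L1-HIT; vc=[14]
#4 0x30→b6/s2 L1-HIT; vc=[14]
#5 0x2e→b5/s1 MISS; vc=[14]
#6 0x33→b6/s2 L1-HIT; vc=[14]
#7 0x34→b6/s2 L1-HIT; vc=[14]
#8 0xb0→b22/s2 MISS; vc=[14,6]
#9 0x48→b9/s1 MISS; vc=[14,6,5]
#10 0x34→b6/s2 VC-HIT; vc=[14,22,5]
#11 0x2a→b5/s1 VC-HIT; vc=[14,22,9]
#12 0x4d→b9/s1 VC-HIT; vc=[14,22,5]
#13 0x2d→b5/s1 VC-HIT; vc=[14,22,9]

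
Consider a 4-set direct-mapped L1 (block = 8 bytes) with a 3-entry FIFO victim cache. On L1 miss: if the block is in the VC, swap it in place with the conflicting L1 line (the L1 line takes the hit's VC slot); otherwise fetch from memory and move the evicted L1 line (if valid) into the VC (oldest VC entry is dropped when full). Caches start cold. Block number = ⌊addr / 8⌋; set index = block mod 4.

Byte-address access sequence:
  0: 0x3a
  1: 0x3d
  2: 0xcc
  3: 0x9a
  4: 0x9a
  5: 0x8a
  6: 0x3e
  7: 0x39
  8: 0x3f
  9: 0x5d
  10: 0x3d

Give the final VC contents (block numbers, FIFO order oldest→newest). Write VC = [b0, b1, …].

0: 0x3a (blk 7, set 3) → MISS  vc=[]
1: 0x3d (blk 7, set 3) → L1-HIT  vc=[]
2: 0xcc (blk 25, set 1) → MISS  vc=[]
3: 0x9a (blk 19, set 3) → MISS  vc=[7]
4: 0x9a (blk 19, set 3) → L1-HIT  vc=[7]
5: 0x8a (blk 17, set 1) → MISS  vc=[7, 25]
6: 0x3e (blk 7, set 3) → VC-HIT  vc=[19, 25]
7: 0x39 (blk 7, set 3) → L1-HIT  vc=[19, 25]
8: 0x3f (blk 7, set 3) → L1-HIT  vc=[19, 25]
9: 0x5d (blk 11, set 3) → MISS  vc=[19, 25, 7]
10: 0x3d (blk 7, set 3) → VC-HIT  vc=[19, 25, 11]

VC = [19, 25, 11]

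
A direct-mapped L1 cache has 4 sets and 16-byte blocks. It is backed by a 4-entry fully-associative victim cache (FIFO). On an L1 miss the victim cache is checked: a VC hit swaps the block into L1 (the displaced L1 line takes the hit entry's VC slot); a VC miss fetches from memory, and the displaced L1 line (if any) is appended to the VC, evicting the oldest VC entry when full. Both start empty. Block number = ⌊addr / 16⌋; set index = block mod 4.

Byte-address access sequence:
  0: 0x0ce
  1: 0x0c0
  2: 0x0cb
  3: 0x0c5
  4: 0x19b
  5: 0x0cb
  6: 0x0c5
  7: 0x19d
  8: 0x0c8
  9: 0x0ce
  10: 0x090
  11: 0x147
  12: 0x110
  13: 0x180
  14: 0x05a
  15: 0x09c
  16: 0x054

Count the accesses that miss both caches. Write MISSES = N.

0: 0xce (blk 12, set 0) → MISS  vc=[]
1: 0xc0 (blk 12, set 0) → L1-HIT  vc=[]
2: 0xcb (blk 12, set 0) → L1-HIT  vc=[]
3: 0xc5 (blk 12, set 0) → L1-HIT  vc=[]
4: 0x19b (blk 25, set 1) → MISS  vc=[]
5: 0xcb (blk 12, set 0) → L1-HIT  vc=[]
6: 0xc5 (blk 12, set 0) → L1-HIT  vc=[]
7: 0x19d (blk 25, set 1) → L1-HIT  vc=[]
8: 0xc8 (blk 12, set 0) → L1-HIT  vc=[]
9: 0xce (blk 12, set 0) → L1-HIT  vc=[]
10: 0x90 (blk 9, set 1) → MISS  vc=[25]
11: 0x147 (blk 20, set 0) → MISS  vc=[25, 12]
12: 0x110 (blk 17, set 1) → MISS  vc=[25, 12, 9]
13: 0x180 (blk 24, set 0) → MISS  vc=[25, 12, 9, 20]
14: 0x5a (blk 5, set 1) → MISS  vc=[12, 9, 20, 17]
15: 0x9c (blk 9, set 1) → VC-HIT  vc=[12, 5, 20, 17]
16: 0x54 (blk 5, set 1) → VC-HIT  vc=[12, 9, 20, 17]

MISSES = 7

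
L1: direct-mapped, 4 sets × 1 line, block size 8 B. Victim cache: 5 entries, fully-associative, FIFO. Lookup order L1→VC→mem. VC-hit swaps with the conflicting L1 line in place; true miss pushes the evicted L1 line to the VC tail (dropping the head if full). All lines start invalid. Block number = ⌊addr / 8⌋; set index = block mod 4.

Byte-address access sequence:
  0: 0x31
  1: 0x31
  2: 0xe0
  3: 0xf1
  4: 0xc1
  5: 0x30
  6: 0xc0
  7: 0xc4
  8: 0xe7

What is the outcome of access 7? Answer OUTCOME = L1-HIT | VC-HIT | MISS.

#0 0x31→b6/s2 MISS; vc=[]
#1 0x31→b6/s2 L1-HIT; vc=[]
#2 0xe0→b28/s0 MISS; vc=[]
#3 0xf1→b30/s2 MISS; vc=[6]
#4 0xc1→b24/s0 MISS; vc=[6,28]
#5 0x30→b6/s2 VC-HIT; vc=[30,28]
#6 0xc0→b24/s0 L1-HIT; vc=[30,28]
#7 0xc4→b24/s0 L1-HIT; vc=[30,28]
#8 0xe7→b28/s0 VC-HIT; vc=[30,24]

OUTCOME = L1-HIT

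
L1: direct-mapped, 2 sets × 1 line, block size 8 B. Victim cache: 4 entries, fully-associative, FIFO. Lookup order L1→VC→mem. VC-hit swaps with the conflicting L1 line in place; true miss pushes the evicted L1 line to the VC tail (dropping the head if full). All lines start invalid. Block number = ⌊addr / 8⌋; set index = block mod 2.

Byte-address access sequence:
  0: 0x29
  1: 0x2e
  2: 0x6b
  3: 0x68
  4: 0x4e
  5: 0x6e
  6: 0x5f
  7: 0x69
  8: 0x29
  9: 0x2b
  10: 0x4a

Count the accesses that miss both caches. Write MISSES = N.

  [0] addr=0x29 blk=5 s=1: MISS | VC []
  [1] addr=0x2e blk=5 s=1: L1-HIT | VC []
  [2] addr=0x6b blk=13 s=1: MISS | VC [5]
  [3] addr=0x68 blk=13 s=1: L1-HIT | VC [5]
  [4] addr=0x4e blk=9 s=1: MISS | VC [5, 13]
  [5] addr=0x6e blk=13 s=1: VC-HIT | VC [5, 9]
  [6] addr=0x5f blk=11 s=1: MISS | VC [5, 9, 13]
  [7] addr=0x69 blk=13 s=1: VC-HIT | VC [5, 9, 11]
  [8] addr=0x29 blk=5 s=1: VC-HIT | VC [13, 9, 11]
  [9] addr=0x2b blk=5 s=1: L1-HIT | VC [13, 9, 11]
  [10] addr=0x4a blk=9 s=1: VC-HIT | VC [13, 5, 11]

MISSES = 4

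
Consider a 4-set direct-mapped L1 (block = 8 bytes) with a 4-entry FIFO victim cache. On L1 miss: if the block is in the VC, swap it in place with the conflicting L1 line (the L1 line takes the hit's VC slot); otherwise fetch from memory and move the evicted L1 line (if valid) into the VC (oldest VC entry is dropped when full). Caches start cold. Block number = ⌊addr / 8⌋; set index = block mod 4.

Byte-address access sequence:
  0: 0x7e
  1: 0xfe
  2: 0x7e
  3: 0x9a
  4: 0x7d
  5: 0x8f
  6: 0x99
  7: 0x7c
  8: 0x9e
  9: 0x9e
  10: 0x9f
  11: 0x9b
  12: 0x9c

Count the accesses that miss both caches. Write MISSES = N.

#0 0x7e→b15/s3 MISS; vc=[]
#1 0xfe→b31/s3 MISS; vc=[15]
#2 0x7e→b15/s3 VC-HIT; vc=[31]
#3 0x9a→b19/s3 MISS; vc=[31,15]
#4 0x7d→b15/s3 VC-HIT; vc=[31,19]
#5 0x8f→b17/s1 MISS; vc=[31,19]
#6 0x99→b19/s3 VC-HIT; vc=[31,15]
#7 0x7c→b15/s3 VC-HIT; vc=[31,19]
#8 0x9e→b19/s3 VC-HIT; vc=[31,15]
#9 0x9e→b19/s3 L1-HIT; vc=[31,15]
#10 0x9f→b19/s3 L1-HIT; vc=[31,15]
#11 0x9b→b19/s3 L1-HIT; vc=[31,15]
#12 0x9c→b19/s3 L1-HIT; vc=[31,15]

MISSES = 4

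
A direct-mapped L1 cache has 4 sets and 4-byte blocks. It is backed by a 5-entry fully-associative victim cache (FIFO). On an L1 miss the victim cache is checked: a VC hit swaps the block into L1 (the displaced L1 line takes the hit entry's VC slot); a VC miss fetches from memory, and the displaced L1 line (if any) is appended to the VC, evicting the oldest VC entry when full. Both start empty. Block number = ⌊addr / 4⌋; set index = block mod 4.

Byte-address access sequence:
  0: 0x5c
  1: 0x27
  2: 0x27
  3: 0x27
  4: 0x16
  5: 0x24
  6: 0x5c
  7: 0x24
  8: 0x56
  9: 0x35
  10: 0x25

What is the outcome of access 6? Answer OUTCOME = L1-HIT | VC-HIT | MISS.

OUTCOME = L1-HIT

#0 0x5c→b23/s3 MISS; vc=[]
#1 0x27→b9/s1 MISS; vc=[]
#2 0x27→b9/s1 L1-HIT; vc=[]
#3 0x27→b9/s1 L1-HIT; vc=[]
#4 0x16→b5/s1 MISS; vc=[9]
#5 0x24→b9/s1 VC-HIT; vc=[5]
#6 0x5c→b23/s3 L1-HIT; vc=[5]
#7 0x24→b9/s1 L1-HIT; vc=[5]
#8 0x56→b21/s1 MISS; vc=[5,9]
#9 0x35→b13/s1 MISS; vc=[5,9,21]
#10 0x25→b9/s1 VC-HIT; vc=[5,13,21]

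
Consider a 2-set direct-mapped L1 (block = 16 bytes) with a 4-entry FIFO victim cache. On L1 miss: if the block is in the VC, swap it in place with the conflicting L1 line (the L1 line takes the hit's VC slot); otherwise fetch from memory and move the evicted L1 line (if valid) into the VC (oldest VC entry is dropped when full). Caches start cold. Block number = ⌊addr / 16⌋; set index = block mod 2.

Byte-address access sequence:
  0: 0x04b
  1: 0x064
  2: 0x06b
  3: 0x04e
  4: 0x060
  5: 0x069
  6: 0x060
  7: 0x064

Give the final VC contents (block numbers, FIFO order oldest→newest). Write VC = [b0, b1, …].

VC = [4]

0: 0x4b (blk 4, set 0) → MISS  vc=[]
1: 0x64 (blk 6, set 0) → MISS  vc=[4]
2: 0x6b (blk 6, set 0) → L1-HIT  vc=[4]
3: 0x4e (blk 4, set 0) → VC-HIT  vc=[6]
4: 0x60 (blk 6, set 0) → VC-HIT  vc=[4]
5: 0x69 (blk 6, set 0) → L1-HIT  vc=[4]
6: 0x60 (blk 6, set 0) → L1-HIT  vc=[4]
7: 0x64 (blk 6, set 0) → L1-HIT  vc=[4]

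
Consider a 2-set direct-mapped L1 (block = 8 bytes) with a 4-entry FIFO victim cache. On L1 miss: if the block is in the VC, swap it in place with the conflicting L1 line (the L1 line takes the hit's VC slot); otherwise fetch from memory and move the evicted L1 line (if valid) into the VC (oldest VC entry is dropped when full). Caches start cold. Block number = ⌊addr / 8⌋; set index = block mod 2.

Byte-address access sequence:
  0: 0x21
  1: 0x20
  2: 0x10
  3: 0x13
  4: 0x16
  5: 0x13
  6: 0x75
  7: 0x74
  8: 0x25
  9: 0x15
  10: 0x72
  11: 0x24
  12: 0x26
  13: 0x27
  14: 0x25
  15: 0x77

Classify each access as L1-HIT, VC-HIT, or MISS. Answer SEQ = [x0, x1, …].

0: 0x21 (blk 4, set 0) → MISS  vc=[]
1: 0x20 (blk 4, set 0) → L1-HIT  vc=[]
2: 0x10 (blk 2, set 0) → MISS  vc=[4]
3: 0x13 (blk 2, set 0) → L1-HIT  vc=[4]
4: 0x16 (blk 2, set 0) → L1-HIT  vc=[4]
5: 0x13 (blk 2, set 0) → L1-HIT  vc=[4]
6: 0x75 (blk 14, set 0) → MISS  vc=[4, 2]
7: 0x74 (blk 14, set 0) → L1-HIT  vc=[4, 2]
8: 0x25 (blk 4, set 0) → VC-HIT  vc=[14, 2]
9: 0x15 (blk 2, set 0) → VC-HIT  vc=[14, 4]
10: 0x72 (blk 14, set 0) → VC-HIT  vc=[2, 4]
11: 0x24 (blk 4, set 0) → VC-HIT  vc=[2, 14]
12: 0x26 (blk 4, set 0) → L1-HIT  vc=[2, 14]
13: 0x27 (blk 4, set 0) → L1-HIT  vc=[2, 14]
14: 0x25 (blk 4, set 0) → L1-HIT  vc=[2, 14]
15: 0x77 (blk 14, set 0) → VC-HIT  vc=[2, 4]

SEQ = [MISS, L1-HIT, MISS, L1-HIT, L1-HIT, L1-HIT, MISS, L1-HIT, VC-HIT, VC-HIT, VC-HIT, VC-HIT, L1-HIT, L1-HIT, L1-HIT, VC-HIT]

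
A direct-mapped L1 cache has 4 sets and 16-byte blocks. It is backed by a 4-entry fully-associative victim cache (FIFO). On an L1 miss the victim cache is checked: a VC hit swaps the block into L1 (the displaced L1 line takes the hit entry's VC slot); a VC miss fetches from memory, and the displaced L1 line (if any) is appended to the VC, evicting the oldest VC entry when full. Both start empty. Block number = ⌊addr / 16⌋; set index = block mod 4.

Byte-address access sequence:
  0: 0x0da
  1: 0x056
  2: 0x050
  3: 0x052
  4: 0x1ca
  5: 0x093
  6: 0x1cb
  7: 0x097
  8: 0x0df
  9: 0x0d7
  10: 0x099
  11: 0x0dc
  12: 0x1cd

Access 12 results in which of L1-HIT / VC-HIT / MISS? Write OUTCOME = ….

0: 0xda (blk 13, set 1) → MISS  vc=[]
1: 0x56 (blk 5, set 1) → MISS  vc=[13]
2: 0x50 (blk 5, set 1) → L1-HIT  vc=[13]
3: 0x52 (blk 5, set 1) → L1-HIT  vc=[13]
4: 0x1ca (blk 28, set 0) → MISS  vc=[13]
5: 0x93 (blk 9, set 1) → MISS  vc=[13, 5]
6: 0x1cb (blk 28, set 0) → L1-HIT  vc=[13, 5]
7: 0x97 (blk 9, set 1) → L1-HIT  vc=[13, 5]
8: 0xdf (blk 13, set 1) → VC-HIT  vc=[9, 5]
9: 0xd7 (blk 13, set 1) → L1-HIT  vc=[9, 5]
10: 0x99 (blk 9, set 1) → VC-HIT  vc=[13, 5]
11: 0xdc (blk 13, set 1) → VC-HIT  vc=[9, 5]
12: 0x1cd (blk 28, set 0) → L1-HIT  vc=[9, 5]

OUTCOME = L1-HIT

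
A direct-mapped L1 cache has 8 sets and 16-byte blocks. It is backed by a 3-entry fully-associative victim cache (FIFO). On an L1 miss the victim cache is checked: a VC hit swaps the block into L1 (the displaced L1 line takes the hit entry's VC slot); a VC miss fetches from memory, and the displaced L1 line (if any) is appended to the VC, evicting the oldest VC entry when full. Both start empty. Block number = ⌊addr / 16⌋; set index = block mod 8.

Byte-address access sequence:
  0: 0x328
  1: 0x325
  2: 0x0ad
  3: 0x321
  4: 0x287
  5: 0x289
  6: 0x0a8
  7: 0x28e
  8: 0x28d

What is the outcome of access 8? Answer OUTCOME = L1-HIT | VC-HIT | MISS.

OUTCOME = L1-HIT

  [0] addr=0x328 blk=50 s=2: MISS | VC []
  [1] addr=0x325 blk=50 s=2: L1-HIT | VC []
  [2] addr=0xad blk=10 s=2: MISS | VC [50]
  [3] addr=0x321 blk=50 s=2: VC-HIT | VC [10]
  [4] addr=0x287 blk=40 s=0: MISS | VC [10]
  [5] addr=0x289 blk=40 s=0: L1-HIT | VC [10]
  [6] addr=0xa8 blk=10 s=2: VC-HIT | VC [50]
  [7] addr=0x28e blk=40 s=0: L1-HIT | VC [50]
  [8] addr=0x28d blk=40 s=0: L1-HIT | VC [50]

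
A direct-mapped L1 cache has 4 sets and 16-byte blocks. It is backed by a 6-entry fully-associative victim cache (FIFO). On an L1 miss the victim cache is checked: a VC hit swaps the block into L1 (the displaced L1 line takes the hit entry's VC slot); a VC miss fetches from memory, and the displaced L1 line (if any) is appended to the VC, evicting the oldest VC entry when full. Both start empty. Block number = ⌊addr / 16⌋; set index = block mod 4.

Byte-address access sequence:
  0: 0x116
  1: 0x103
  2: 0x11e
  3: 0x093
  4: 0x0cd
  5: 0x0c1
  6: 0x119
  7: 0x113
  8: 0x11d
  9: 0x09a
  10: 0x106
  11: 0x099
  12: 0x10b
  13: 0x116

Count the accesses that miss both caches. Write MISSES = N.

0: 0x116 (blk 17, set 1) → MISS  vc=[]
1: 0x103 (blk 16, set 0) → MISS  vc=[]
2: 0x11e (blk 17, set 1) → L1-HIT  vc=[]
3: 0x93 (blk 9, set 1) → MISS  vc=[17]
4: 0xcd (blk 12, set 0) → MISS  vc=[17, 16]
5: 0xc1 (blk 12, set 0) → L1-HIT  vc=[17, 16]
6: 0x119 (blk 17, set 1) → VC-HIT  vc=[9, 16]
7: 0x113 (blk 17, set 1) → L1-HIT  vc=[9, 16]
8: 0x11d (blk 17, set 1) → L1-HIT  vc=[9, 16]
9: 0x9a (blk 9, set 1) → VC-HIT  vc=[17, 16]
10: 0x106 (blk 16, set 0) → VC-HIT  vc=[17, 12]
11: 0x99 (blk 9, set 1) → L1-HIT  vc=[17, 12]
12: 0x10b (blk 16, set 0) → L1-HIT  vc=[17, 12]
13: 0x116 (blk 17, set 1) → VC-HIT  vc=[9, 12]

MISSES = 4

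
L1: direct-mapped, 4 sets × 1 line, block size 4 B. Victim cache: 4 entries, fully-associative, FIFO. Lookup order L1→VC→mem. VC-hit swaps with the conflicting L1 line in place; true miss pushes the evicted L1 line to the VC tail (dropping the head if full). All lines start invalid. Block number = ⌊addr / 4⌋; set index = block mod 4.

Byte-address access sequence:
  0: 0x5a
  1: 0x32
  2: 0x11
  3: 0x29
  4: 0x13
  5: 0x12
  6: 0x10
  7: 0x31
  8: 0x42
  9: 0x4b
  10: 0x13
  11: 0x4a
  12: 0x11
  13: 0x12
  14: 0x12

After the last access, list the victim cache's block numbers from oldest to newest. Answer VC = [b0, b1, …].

VC = [16, 22, 12, 10]

#0 0x5a→b22/s2 MISS; vc=[]
#1 0x32→b12/s0 MISS; vc=[]
#2 0x11→b4/s0 MISS; vc=[12]
#3 0x29→b10/s2 MISS; vc=[12,22]
#4 0x13→b4/s0 L1-HIT; vc=[12,22]
#5 0x12→b4/s0 L1-HIT; vc=[12,22]
#6 0x10→b4/s0 L1-HIT; vc=[12,22]
#7 0x31→b12/s0 VC-HIT; vc=[4,22]
#8 0x42→b16/s0 MISS; vc=[4,22,12]
#9 0x4b→b18/s2 MISS; vc=[4,22,12,10]
#10 0x13→b4/s0 VC-HIT; vc=[16,22,12,10]
#11 0x4a→b18/s2 L1-HIT; vc=[16,22,12,10]
#12 0x11→b4/s0 L1-HIT; vc=[16,22,12,10]
#13 0x12→b4/s0 L1-HIT; vc=[16,22,12,10]
#14 0x12→b4/s0 L1-HIT; vc=[16,22,12,10]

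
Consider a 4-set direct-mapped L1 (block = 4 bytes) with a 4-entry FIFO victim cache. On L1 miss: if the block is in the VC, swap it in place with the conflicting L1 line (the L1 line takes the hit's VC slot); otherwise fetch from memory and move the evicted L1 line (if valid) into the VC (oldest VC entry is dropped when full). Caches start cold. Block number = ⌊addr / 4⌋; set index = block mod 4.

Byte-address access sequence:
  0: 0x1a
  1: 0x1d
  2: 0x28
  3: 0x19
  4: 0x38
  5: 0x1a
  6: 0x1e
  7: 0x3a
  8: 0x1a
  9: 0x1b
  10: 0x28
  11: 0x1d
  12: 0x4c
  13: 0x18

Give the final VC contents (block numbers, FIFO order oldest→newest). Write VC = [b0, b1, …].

VC = [10, 14, 7]

#0 0x1a→b6/s2 MISS; vc=[]
#1 0x1d→b7/s3 MISS; vc=[]
#2 0x28→b10/s2 MISS; vc=[6]
#3 0x19→b6/s2 VC-HIT; vc=[10]
#4 0x38→b14/s2 MISS; vc=[10,6]
#5 0x1a→b6/s2 VC-HIT; vc=[10,14]
#6 0x1e→b7/s3 L1-HIT; vc=[10,14]
#7 0x3a→b14/s2 VC-HIT; vc=[10,6]
#8 0x1a→b6/s2 VC-HIT; vc=[10,14]
#9 0x1b→b6/s2 L1-HIT; vc=[10,14]
#10 0x28→b10/s2 VC-HIT; vc=[6,14]
#11 0x1d→b7/s3 L1-HIT; vc=[6,14]
#12 0x4c→b19/s3 MISS; vc=[6,14,7]
#13 0x18→b6/s2 VC-HIT; vc=[10,14,7]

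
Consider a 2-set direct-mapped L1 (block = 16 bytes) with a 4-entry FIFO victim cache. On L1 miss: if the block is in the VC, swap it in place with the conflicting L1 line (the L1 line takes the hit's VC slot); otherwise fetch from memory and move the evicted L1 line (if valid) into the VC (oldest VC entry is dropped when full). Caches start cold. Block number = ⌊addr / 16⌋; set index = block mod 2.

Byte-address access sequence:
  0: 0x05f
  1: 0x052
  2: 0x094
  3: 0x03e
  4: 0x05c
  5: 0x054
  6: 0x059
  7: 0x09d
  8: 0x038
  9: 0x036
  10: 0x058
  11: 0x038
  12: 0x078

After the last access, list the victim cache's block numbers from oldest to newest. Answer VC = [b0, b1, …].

VC = [9, 5, 3]

  [0] addr=0x5f blk=5 s=1: MISS | VC []
  [1] addr=0x52 blk=5 s=1: L1-HIT | VC []
  [2] addr=0x94 blk=9 s=1: MISS | VC [5]
  [3] addr=0x3e blk=3 s=1: MISS | VC [5, 9]
  [4] addr=0x5c blk=5 s=1: VC-HIT | VC [3, 9]
  [5] addr=0x54 blk=5 s=1: L1-HIT | VC [3, 9]
  [6] addr=0x59 blk=5 s=1: L1-HIT | VC [3, 9]
  [7] addr=0x9d blk=9 s=1: VC-HIT | VC [3, 5]
  [8] addr=0x38 blk=3 s=1: VC-HIT | VC [9, 5]
  [9] addr=0x36 blk=3 s=1: L1-HIT | VC [9, 5]
  [10] addr=0x58 blk=5 s=1: VC-HIT | VC [9, 3]
  [11] addr=0x38 blk=3 s=1: VC-HIT | VC [9, 5]
  [12] addr=0x78 blk=7 s=1: MISS | VC [9, 5, 3]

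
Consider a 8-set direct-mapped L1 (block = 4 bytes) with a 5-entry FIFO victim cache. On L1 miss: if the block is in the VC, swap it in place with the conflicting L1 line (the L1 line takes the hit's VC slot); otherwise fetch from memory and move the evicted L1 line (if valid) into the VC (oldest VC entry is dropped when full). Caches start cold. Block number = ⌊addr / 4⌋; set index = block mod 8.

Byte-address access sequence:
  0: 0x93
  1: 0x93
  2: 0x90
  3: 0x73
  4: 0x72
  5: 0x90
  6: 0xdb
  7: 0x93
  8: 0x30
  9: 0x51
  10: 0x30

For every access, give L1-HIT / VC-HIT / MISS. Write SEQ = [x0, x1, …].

SEQ = [MISS, L1-HIT, L1-HIT, MISS, L1-HIT, VC-HIT, MISS, L1-HIT, MISS, MISS, VC-HIT]

  [0] addr=0x93 blk=36 s=4: MISS | VC []
  [1] addr=0x93 blk=36 s=4: L1-HIT | VC []
  [2] addr=0x90 blk=36 s=4: L1-HIT | VC []
  [3] addr=0x73 blk=28 s=4: MISS | VC [36]
  [4] addr=0x72 blk=28 s=4: L1-HIT | VC [36]
  [5] addr=0x90 blk=36 s=4: VC-HIT | VC [28]
  [6] addr=0xdb blk=54 s=6: MISS | VC [28]
  [7] addr=0x93 blk=36 s=4: L1-HIT | VC [28]
  [8] addr=0x30 blk=12 s=4: MISS | VC [28, 36]
  [9] addr=0x51 blk=20 s=4: MISS | VC [28, 36, 12]
  [10] addr=0x30 blk=12 s=4: VC-HIT | VC [28, 36, 20]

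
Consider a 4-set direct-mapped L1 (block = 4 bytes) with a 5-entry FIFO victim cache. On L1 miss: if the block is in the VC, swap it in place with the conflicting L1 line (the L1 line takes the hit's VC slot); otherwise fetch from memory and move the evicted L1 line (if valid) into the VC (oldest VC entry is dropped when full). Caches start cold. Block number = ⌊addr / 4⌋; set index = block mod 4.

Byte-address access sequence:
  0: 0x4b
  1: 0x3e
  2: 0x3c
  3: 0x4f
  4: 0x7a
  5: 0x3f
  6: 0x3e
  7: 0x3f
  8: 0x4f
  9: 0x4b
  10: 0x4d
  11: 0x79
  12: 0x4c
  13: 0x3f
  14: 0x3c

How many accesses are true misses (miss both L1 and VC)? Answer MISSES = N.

MISSES = 4

  [0] addr=0x4b blk=18 s=2: MISS | VC []
  [1] addr=0x3e blk=15 s=3: MISS | VC []
  [2] addr=0x3c blk=15 s=3: L1-HIT | VC []
  [3] addr=0x4f blk=19 s=3: MISS | VC [15]
  [4] addr=0x7a blk=30 s=2: MISS | VC [15, 18]
  [5] addr=0x3f blk=15 s=3: VC-HIT | VC [19, 18]
  [6] addr=0x3e blk=15 s=3: L1-HIT | VC [19, 18]
  [7] addr=0x3f blk=15 s=3: L1-HIT | VC [19, 18]
  [8] addr=0x4f blk=19 s=3: VC-HIT | VC [15, 18]
  [9] addr=0x4b blk=18 s=2: VC-HIT | VC [15, 30]
  [10] addr=0x4d blk=19 s=3: L1-HIT | VC [15, 30]
  [11] addr=0x79 blk=30 s=2: VC-HIT | VC [15, 18]
  [12] addr=0x4c blk=19 s=3: L1-HIT | VC [15, 18]
  [13] addr=0x3f blk=15 s=3: VC-HIT | VC [19, 18]
  [14] addr=0x3c blk=15 s=3: L1-HIT | VC [19, 18]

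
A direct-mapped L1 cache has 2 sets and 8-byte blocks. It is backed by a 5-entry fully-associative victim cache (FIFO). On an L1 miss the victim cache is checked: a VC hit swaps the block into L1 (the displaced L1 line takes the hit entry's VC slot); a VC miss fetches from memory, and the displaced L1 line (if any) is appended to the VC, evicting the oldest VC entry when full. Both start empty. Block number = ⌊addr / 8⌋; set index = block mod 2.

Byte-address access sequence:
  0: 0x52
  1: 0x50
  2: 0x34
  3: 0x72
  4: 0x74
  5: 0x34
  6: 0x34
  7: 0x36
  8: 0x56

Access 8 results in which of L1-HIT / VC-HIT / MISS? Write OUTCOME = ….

  [0] addr=0x52 blk=10 s=0: MISS | VC []
  [1] addr=0x50 blk=10 s=0: L1-HIT | VC []
  [2] addr=0x34 blk=6 s=0: MISS | VC [10]
  [3] addr=0x72 blk=14 s=0: MISS | VC [10, 6]
  [4] addr=0x74 blk=14 s=0: L1-HIT | VC [10, 6]
  [5] addr=0x34 blk=6 s=0: VC-HIT | VC [10, 14]
  [6] addr=0x34 blk=6 s=0: L1-HIT | VC [10, 14]
  [7] addr=0x36 blk=6 s=0: L1-HIT | VC [10, 14]
  [8] addr=0x56 blk=10 s=0: VC-HIT | VC [6, 14]

OUTCOME = VC-HIT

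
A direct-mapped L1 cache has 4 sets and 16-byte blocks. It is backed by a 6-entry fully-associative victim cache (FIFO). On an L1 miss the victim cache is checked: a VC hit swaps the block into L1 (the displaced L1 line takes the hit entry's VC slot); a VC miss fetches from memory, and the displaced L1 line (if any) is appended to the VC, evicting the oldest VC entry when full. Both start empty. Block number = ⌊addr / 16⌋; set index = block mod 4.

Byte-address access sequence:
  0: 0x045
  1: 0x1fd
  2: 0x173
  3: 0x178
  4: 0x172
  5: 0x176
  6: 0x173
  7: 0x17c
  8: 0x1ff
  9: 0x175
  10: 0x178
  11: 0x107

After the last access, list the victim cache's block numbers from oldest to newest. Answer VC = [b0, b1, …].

  [0] addr=0x45 blk=4 s=0: MISS | VC []
  [1] addr=0x1fd blk=31 s=3: MISS | VC []
  [2] addr=0x173 blk=23 s=3: MISS | VC [31]
  [3] addr=0x178 blk=23 s=3: L1-HIT | VC [31]
  [4] addr=0x172 blk=23 s=3: L1-HIT | VC [31]
  [5] addr=0x176 blk=23 s=3: L1-HIT | VC [31]
  [6] addr=0x173 blk=23 s=3: L1-HIT | VC [31]
  [7] addr=0x17c blk=23 s=3: L1-HIT | VC [31]
  [8] addr=0x1ff blk=31 s=3: VC-HIT | VC [23]
  [9] addr=0x175 blk=23 s=3: VC-HIT | VC [31]
  [10] addr=0x178 blk=23 s=3: L1-HIT | VC [31]
  [11] addr=0x107 blk=16 s=0: MISS | VC [31, 4]

VC = [31, 4]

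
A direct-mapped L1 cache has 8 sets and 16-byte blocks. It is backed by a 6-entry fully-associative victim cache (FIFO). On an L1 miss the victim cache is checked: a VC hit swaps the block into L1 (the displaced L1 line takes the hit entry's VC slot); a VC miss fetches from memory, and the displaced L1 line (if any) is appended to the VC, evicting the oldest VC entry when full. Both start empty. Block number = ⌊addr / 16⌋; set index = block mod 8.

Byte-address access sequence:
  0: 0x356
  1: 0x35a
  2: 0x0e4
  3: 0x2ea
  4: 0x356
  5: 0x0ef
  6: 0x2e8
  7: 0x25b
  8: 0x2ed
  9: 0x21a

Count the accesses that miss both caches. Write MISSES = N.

#0 0x356→b53/s5 MISS; vc=[]
#1 0x35a→b53/s5 L1-HIT; vc=[]
#2 0xe4→b14/s6 MISS; vc=[]
#3 0x2ea→b46/s6 MISS; vc=[14]
#4 0x356→b53/s5 L1-HIT; vc=[14]
#5 0xef→b14/s6 VC-HIT; vc=[46]
#6 0x2e8→b46/s6 VC-HIT; vc=[14]
#7 0x25b→b37/s5 MISS; vc=[14,53]
#8 0x2ed→b46/s6 L1-HIT; vc=[14,53]
#9 0x21a→b33/s1 MISS; vc=[14,53]

MISSES = 5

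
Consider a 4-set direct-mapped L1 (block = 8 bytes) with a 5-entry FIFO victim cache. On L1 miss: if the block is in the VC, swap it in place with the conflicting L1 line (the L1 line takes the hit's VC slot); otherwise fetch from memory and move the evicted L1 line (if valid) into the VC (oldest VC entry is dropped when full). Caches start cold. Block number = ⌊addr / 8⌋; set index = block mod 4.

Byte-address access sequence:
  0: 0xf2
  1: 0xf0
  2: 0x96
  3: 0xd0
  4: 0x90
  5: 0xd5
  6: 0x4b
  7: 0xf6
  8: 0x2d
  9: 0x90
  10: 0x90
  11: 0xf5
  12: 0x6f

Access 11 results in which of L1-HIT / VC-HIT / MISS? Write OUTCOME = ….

#0 0xf2→b30/s2 MISS; vc=[]
#1 0xf0→b30/s2 L1-HIT; vc=[]
#2 0x96→b18/s2 MISS; vc=[30]
#3 0xd0→b26/s2 MISS; vc=[30,18]
#4 0x90→b18/s2 VC-HIT; vc=[30,26]
#5 0xd5→b26/s2 VC-HIT; vc=[30,18]
#6 0x4b→b9/s1 MISS; vc=[30,18]
#7 0xf6→b30/s2 VC-HIT; vc=[26,18]
#8 0x2d→b5/s1 MISS; vc=[26,18,9]
#9 0x90→b18/s2 VC-HIT; vc=[26,30,9]
#10 0x90→b18/s2 L1-HIT; vc=[26,30,9]
#11 0xf5→b30/s2 VC-HIT; vc=[26,18,9]
#12 0x6f→b13/s1 MISS; vc=[26,18,9,5]

OUTCOME = VC-HIT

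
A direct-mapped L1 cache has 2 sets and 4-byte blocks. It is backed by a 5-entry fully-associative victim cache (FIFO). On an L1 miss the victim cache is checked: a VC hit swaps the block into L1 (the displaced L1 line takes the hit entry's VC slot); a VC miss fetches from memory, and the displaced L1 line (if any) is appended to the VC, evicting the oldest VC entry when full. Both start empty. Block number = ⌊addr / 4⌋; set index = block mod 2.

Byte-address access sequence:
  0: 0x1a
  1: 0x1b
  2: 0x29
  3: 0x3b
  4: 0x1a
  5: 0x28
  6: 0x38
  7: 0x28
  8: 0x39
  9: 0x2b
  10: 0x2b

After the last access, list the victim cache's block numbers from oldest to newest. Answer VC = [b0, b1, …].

VC = [14, 6]

  [0] addr=0x1a blk=6 s=0: MISS | VC []
  [1] addr=0x1b blk=6 s=0: L1-HIT | VC []
  [2] addr=0x29 blk=10 s=0: MISS | VC [6]
  [3] addr=0x3b blk=14 s=0: MISS | VC [6, 10]
  [4] addr=0x1a blk=6 s=0: VC-HIT | VC [14, 10]
  [5] addr=0x28 blk=10 s=0: VC-HIT | VC [14, 6]
  [6] addr=0x38 blk=14 s=0: VC-HIT | VC [10, 6]
  [7] addr=0x28 blk=10 s=0: VC-HIT | VC [14, 6]
  [8] addr=0x39 blk=14 s=0: VC-HIT | VC [10, 6]
  [9] addr=0x2b blk=10 s=0: VC-HIT | VC [14, 6]
  [10] addr=0x2b blk=10 s=0: L1-HIT | VC [14, 6]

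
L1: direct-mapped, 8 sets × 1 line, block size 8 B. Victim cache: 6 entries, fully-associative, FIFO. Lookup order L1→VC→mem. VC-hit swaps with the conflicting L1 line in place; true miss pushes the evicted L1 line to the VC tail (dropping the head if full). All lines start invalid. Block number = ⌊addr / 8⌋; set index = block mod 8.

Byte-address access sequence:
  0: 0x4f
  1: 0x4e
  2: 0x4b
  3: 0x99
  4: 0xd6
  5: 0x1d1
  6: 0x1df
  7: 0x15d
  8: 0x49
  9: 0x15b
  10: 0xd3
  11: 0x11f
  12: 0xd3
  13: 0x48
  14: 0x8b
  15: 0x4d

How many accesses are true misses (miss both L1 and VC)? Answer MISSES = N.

#0 0x4f→b9/s1 MISS; vc=[]
#1 0x4e→b9/s1 L1-HIT; vc=[]
#2 0x4b→b9/s1 L1-HIT; vc=[]
#3 0x99→b19/s3 MISS; vc=[]
#4 0xd6→b26/s2 MISS; vc=[]
#5 0x1d1→b58/s2 MISS; vc=[26]
#6 0x1df→b59/s3 MISS; vc=[26,19]
#7 0x15d→b43/s3 MISS; vc=[26,19,59]
#8 0x49→b9/s1 L1-HIT; vc=[26,19,59]
#9 0x15b→b43/s3 L1-HIT; vc=[26,19,59]
#10 0xd3→b26/s2 VC-HIT; vc=[58,19,59]
#11 0x11f→b35/s3 MISS; vc=[58,19,59,43]
#12 0xd3→b26/s2 L1-HIT; vc=[58,19,59,43]
#13 0x48→b9/s1 L1-HIT; vc=[58,19,59,43]
#14 0x8b→b17/s1 MISS; vc=[58,19,59,43,9]
#15 0x4d→b9/s1 VC-HIT; vc=[58,19,59,43,17]

MISSES = 8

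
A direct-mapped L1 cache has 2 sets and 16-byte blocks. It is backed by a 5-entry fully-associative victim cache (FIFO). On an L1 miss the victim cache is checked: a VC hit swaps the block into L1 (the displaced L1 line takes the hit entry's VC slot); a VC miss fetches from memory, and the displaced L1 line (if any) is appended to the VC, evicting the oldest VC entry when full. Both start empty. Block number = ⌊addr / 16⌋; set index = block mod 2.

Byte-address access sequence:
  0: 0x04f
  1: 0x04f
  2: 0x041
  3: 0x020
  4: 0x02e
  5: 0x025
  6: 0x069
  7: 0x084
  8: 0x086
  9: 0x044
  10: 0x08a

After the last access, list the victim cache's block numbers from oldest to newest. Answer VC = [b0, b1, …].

VC = [4, 2, 6]

  [0] addr=0x4f blk=4 s=0: MISS | VC []
  [1] addr=0x4f blk=4 s=0: L1-HIT | VC []
  [2] addr=0x41 blk=4 s=0: L1-HIT | VC []
  [3] addr=0x20 blk=2 s=0: MISS | VC [4]
  [4] addr=0x2e blk=2 s=0: L1-HIT | VC [4]
  [5] addr=0x25 blk=2 s=0: L1-HIT | VC [4]
  [6] addr=0x69 blk=6 s=0: MISS | VC [4, 2]
  [7] addr=0x84 blk=8 s=0: MISS | VC [4, 2, 6]
  [8] addr=0x86 blk=8 s=0: L1-HIT | VC [4, 2, 6]
  [9] addr=0x44 blk=4 s=0: VC-HIT | VC [8, 2, 6]
  [10] addr=0x8a blk=8 s=0: VC-HIT | VC [4, 2, 6]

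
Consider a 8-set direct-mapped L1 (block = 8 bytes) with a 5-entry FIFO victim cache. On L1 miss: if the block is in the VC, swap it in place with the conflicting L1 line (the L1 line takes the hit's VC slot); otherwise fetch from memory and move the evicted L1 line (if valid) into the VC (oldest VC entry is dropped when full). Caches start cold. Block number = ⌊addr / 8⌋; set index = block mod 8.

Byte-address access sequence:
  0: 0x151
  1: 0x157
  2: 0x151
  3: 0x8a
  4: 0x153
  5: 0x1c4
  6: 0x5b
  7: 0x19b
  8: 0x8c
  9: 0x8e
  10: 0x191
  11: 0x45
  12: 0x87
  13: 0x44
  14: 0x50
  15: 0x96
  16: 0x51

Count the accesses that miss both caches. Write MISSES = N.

MISSES = 10

0: 0x151 (blk 42, set 2) → MISS  vc=[]
1: 0x157 (blk 42, set 2) → L1-HIT  vc=[]
2: 0x151 (blk 42, set 2) → L1-HIT  vc=[]
3: 0x8a (blk 17, set 1) → MISS  vc=[]
4: 0x153 (blk 42, set 2) → L1-HIT  vc=[]
5: 0x1c4 (blk 56, set 0) → MISS  vc=[]
6: 0x5b (blk 11, set 3) → MISS  vc=[]
7: 0x19b (blk 51, set 3) → MISS  vc=[11]
8: 0x8c (blk 17, set 1) → L1-HIT  vc=[11]
9: 0x8e (blk 17, set 1) → L1-HIT  vc=[11]
10: 0x191 (blk 50, set 2) → MISS  vc=[11, 42]
11: 0x45 (blk 8, set 0) → MISS  vc=[11, 42, 56]
12: 0x87 (blk 16, set 0) → MISS  vc=[11, 42, 56, 8]
13: 0x44 (blk 8, set 0) → VC-HIT  vc=[11, 42, 56, 16]
14: 0x50 (blk 10, set 2) → MISS  vc=[11, 42, 56, 16, 50]
15: 0x96 (blk 18, set 2) → MISS  vc=[42, 56, 16, 50, 10]
16: 0x51 (blk 10, set 2) → VC-HIT  vc=[42, 56, 16, 50, 18]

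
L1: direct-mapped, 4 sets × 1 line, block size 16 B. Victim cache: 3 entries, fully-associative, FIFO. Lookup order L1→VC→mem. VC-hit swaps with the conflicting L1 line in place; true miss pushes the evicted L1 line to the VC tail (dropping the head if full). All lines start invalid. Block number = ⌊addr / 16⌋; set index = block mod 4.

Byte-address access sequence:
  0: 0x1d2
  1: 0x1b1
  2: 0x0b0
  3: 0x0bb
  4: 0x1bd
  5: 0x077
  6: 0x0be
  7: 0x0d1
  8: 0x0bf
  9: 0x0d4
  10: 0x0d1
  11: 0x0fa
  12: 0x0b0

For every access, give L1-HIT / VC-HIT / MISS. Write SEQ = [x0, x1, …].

SEQ = [MISS, MISS, MISS, L1-HIT, VC-HIT, MISS, VC-HIT, MISS, L1-HIT, L1-HIT, L1-HIT, MISS, VC-HIT]

0: 0x1d2 (blk 29, set 1) → MISS  vc=[]
1: 0x1b1 (blk 27, set 3) → MISS  vc=[]
2: 0xb0 (blk 11, set 3) → MISS  vc=[27]
3: 0xbb (blk 11, set 3) → L1-HIT  vc=[27]
4: 0x1bd (blk 27, set 3) → VC-HIT  vc=[11]
5: 0x77 (blk 7, set 3) → MISS  vc=[11, 27]
6: 0xbe (blk 11, set 3) → VC-HIT  vc=[7, 27]
7: 0xd1 (blk 13, set 1) → MISS  vc=[7, 27, 29]
8: 0xbf (blk 11, set 3) → L1-HIT  vc=[7, 27, 29]
9: 0xd4 (blk 13, set 1) → L1-HIT  vc=[7, 27, 29]
10: 0xd1 (blk 13, set 1) → L1-HIT  vc=[7, 27, 29]
11: 0xfa (blk 15, set 3) → MISS  vc=[27, 29, 11]
12: 0xb0 (blk 11, set 3) → VC-HIT  vc=[27, 29, 15]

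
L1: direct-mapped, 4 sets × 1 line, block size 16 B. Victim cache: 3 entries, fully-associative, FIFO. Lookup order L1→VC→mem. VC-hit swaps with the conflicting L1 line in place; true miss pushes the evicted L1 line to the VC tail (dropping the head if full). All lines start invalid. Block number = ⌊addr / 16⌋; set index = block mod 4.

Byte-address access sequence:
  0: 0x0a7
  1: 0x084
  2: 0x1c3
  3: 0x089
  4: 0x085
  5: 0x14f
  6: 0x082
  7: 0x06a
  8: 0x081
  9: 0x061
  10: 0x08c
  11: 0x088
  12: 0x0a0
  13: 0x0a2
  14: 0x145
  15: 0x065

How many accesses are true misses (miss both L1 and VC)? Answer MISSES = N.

#0 0xa7→b10/s2 MISS; vc=[]
#1 0x84→b8/s0 MISS; vc=[]
#2 0x1c3→b28/s0 MISS; vc=[8]
#3 0x89→b8/s0 VC-HIT; vc=[28]
#4 0x85→b8/s0 L1-HIT; vc=[28]
#5 0x14f→b20/s0 MISS; vc=[28,8]
#6 0x82→b8/s0 VC-HIT; vc=[28,20]
#7 0x6a→b6/s2 MISS; vc=[28,20,10]
#8 0x81→b8/s0 L1-HIT; vc=[28,20,10]
#9 0x61→b6/s2 L1-HIT; vc=[28,20,10]
#10 0x8c→b8/s0 L1-HIT; vc=[28,20,10]
#11 0x88→b8/s0 L1-HIT; vc=[28,20,10]
#12 0xa0→b10/s2 VC-HIT; vc=[28,20,6]
#13 0xa2→b10/s2 L1-HIT; vc=[28,20,6]
#14 0x145→b20/s0 VC-HIT; vc=[28,8,6]
#15 0x65→b6/s2 VC-HIT; vc=[28,8,10]

MISSES = 5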